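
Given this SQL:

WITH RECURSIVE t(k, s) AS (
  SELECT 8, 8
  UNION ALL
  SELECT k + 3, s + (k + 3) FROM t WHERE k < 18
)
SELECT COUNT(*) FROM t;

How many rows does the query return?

Base: k=8, s=8.
Iteration 1: 8 < 18 holds -> k = 8 + 3 = 11, s = 8 + 11 = 19.
Iteration 2: 11 < 18 holds -> k = 11 + 3 = 14, s = 19 + 14 = 33.
Iteration 3: 14 < 18 holds -> k = 14 + 3 = 17, s = 33 + 17 = 50.
Iteration 4: 17 < 18 holds -> k = 17 + 3 = 20, s = 50 + 20 = 70.
Iteration 5: 20 < 18 fails; recursion stops.
Total rows emitted: 5.

5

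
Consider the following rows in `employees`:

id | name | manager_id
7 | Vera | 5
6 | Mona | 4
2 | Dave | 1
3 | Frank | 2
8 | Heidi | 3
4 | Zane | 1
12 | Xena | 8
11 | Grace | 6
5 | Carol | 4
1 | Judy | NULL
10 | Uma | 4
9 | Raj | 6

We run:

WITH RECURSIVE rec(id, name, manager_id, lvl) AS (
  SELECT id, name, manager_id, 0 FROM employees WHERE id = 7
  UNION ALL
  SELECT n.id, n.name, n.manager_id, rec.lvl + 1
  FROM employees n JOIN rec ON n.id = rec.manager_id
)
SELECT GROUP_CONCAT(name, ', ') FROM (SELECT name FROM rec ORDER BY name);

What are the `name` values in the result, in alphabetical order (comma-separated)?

Base: id=7 (Vera), manager_id=5, lvl 0.
Iteration 1: join on id=5 -> Carol (id 5, manager_id=4, lvl 1).
Iteration 2: join on id=4 -> Zane (id 4, manager_id=1, lvl 2).
Iteration 3: join on id=1 -> Judy (id 1, manager_id=NULL, lvl 3).
Iteration 4: manager_id is NULL; no match; recursion stops.

Carol, Judy, Vera, Zane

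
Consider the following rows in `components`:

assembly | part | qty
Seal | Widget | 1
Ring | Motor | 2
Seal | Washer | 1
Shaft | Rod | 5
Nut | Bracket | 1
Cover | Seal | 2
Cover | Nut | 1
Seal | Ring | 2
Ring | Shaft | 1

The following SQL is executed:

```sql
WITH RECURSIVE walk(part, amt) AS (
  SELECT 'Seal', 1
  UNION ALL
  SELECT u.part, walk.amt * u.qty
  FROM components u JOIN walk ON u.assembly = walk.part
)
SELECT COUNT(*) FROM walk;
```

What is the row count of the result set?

7

Base: (Seal, amt=1).
Iteration 1: components of {Seal} -> Ring = 1*2 = 2, Washer = 1*1 = 1, Widget = 1*1 = 1.
Iteration 2: components of {Ring,Washer,Widget} -> Motor = 2*2 = 4, Shaft = 2*1 = 2.
Iteration 3: components of {Motor,Shaft} -> Rod = 2*5 = 10.
Iteration 4: no further components; recursion stops.
Total rows emitted: 7.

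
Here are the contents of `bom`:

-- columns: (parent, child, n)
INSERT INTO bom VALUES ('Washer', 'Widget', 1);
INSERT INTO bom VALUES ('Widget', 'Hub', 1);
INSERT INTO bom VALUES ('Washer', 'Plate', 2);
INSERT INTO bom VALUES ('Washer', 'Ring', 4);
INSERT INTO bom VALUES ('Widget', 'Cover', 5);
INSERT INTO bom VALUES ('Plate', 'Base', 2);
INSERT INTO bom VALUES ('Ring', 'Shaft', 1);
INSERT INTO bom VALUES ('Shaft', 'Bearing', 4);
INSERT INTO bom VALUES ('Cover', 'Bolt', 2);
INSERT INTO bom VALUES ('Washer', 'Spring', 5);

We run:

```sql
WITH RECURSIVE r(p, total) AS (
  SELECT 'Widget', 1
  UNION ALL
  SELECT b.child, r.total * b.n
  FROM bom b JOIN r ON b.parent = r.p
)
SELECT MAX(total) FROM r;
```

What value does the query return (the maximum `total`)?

Base: (Widget, total=1).
Iteration 1: components of {Widget} -> Cover = 1*5 = 5, Hub = 1*1 = 1.
Iteration 2: components of {Cover,Hub} -> Bolt = 5*2 = 10.
Iteration 3: no further components; recursion stops.
total values: 1, 1, 5, 10; the maximum is 10.

10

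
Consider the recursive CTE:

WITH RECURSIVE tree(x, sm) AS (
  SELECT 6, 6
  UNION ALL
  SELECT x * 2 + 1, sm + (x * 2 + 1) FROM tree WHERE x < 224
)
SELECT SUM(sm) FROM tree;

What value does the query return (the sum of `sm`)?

1701

Base: x=6, sm=6.
Iteration 1: 6 < 224 holds -> x = 6 * 2 + 1 = 13, sm = 6 + 13 = 19.
Iteration 2: 13 < 224 holds -> x = 13 * 2 + 1 = 27, sm = 19 + 27 = 46.
Iteration 3: 27 < 224 holds -> x = 27 * 2 + 1 = 55, sm = 46 + 55 = 101.
Iteration 4: 55 < 224 holds -> x = 55 * 2 + 1 = 111, sm = 101 + 111 = 212.
Iteration 5: 111 < 224 holds -> x = 111 * 2 + 1 = 223, sm = 212 + 223 = 435.
Iteration 6: 223 < 224 holds -> x = 223 * 2 + 1 = 447, sm = 435 + 447 = 882.
Iteration 7: 447 < 224 fails; recursion stops.
SUM(sm) = 6 + 19 + 46 + 101 + 212 + 435 + 882 = 1701.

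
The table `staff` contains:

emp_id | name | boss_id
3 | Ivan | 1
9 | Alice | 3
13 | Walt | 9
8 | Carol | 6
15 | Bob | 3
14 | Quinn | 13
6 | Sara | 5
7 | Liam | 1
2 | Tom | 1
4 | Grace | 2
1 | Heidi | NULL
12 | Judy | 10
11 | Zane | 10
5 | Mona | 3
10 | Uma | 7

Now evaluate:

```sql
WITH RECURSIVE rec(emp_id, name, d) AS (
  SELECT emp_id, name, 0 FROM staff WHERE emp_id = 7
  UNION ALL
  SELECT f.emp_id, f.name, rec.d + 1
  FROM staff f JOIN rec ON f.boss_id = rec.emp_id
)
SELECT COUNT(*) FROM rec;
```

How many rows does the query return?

Base: emp_id=7 (Liam) at d 0.
Iteration 1: rows with boss_id in {7} -> Uma (id 10, d 1).
Iteration 2: rows with boss_id in {10} -> Zane (id 11, d 2), Judy (id 12, d 2).
Iteration 3: no rows with boss_id in {11,12}; recursion stops.
Total rows emitted: 4.

4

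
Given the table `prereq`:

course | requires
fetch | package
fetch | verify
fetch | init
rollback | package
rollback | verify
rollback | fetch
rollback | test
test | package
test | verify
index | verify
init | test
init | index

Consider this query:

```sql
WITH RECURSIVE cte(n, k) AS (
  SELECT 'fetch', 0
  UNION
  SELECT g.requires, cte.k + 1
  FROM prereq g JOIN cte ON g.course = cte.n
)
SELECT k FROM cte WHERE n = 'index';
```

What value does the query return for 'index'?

2

Base: (fetch, k=0).
Iteration 1: edges from {fetch} -> (init, k=1), (package, k=1), (verify, k=1).
Iteration 2: edges from {init,package,verify} -> (index, k=2), (test, k=2).
Iteration 3: edges from {index,test} -> (package, k=3), (verify, k=3). [UNION drops 1 duplicate row(s)]
Iteration 4: no outgoing edges from {package,verify}; recursion stops.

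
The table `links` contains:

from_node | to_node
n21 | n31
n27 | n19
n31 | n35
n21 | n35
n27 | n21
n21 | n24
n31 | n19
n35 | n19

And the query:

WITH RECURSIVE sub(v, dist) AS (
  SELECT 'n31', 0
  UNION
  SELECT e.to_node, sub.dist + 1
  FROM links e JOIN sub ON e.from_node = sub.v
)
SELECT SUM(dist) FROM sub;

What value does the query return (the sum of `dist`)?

4

Base: (n31, dist=0).
Iteration 1: edges from {n31} -> (n19, dist=1), (n35, dist=1).
Iteration 2: edges from {n19,n35} -> (n19, dist=2).
Iteration 3: no outgoing edges from {n19}; recursion stops.
SUM(dist) = 0 + 1 + 1 + 2 = 4.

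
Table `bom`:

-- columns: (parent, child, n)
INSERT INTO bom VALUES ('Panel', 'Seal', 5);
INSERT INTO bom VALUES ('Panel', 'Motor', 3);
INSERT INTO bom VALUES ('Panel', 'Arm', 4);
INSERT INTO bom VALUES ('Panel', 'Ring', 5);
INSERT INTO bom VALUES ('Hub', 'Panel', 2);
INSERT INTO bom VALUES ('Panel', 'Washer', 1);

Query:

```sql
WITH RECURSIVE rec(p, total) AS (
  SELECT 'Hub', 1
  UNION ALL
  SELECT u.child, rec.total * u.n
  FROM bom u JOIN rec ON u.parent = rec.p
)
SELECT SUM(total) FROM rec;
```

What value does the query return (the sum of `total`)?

Base: (Hub, total=1).
Iteration 1: components of {Hub} -> Panel = 1*2 = 2.
Iteration 2: components of {Panel} -> Arm = 2*4 = 8, Motor = 2*3 = 6, Ring = 2*5 = 10, Seal = 2*5 = 10, Washer = 2*1 = 2.
Iteration 3: no further components; recursion stops.
SUM(total) = 1 + 2 + 8 + 10 + 2 + 6 + 10 = 39.

39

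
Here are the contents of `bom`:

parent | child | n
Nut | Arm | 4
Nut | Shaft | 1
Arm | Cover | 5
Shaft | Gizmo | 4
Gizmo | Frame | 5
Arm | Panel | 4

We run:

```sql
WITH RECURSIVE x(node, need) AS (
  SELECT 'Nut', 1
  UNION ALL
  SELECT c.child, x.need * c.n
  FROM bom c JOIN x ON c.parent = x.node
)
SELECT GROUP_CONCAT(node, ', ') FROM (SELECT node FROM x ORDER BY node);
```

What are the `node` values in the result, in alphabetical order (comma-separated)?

Base: (Nut, need=1).
Iteration 1: components of {Nut} -> Arm = 1*4 = 4, Shaft = 1*1 = 1.
Iteration 2: components of {Arm,Shaft} -> Cover = 4*5 = 20, Gizmo = 1*4 = 4, Panel = 4*4 = 16.
Iteration 3: components of {Cover,Gizmo,Panel} -> Frame = 4*5 = 20.
Iteration 4: no further components; recursion stops.

Arm, Cover, Frame, Gizmo, Nut, Panel, Shaft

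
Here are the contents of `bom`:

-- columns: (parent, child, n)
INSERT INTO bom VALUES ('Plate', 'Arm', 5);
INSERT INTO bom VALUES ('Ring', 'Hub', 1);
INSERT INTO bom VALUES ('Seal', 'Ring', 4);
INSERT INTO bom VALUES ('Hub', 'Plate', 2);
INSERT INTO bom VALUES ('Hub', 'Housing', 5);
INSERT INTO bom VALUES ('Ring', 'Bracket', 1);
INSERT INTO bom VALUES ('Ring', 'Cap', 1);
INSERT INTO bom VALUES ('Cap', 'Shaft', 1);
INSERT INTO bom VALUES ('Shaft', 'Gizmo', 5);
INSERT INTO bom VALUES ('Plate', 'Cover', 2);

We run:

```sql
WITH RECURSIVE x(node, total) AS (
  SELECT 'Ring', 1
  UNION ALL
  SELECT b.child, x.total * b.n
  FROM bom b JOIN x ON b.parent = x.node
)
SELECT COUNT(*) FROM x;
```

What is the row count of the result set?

Base: (Ring, total=1).
Iteration 1: components of {Ring} -> Bracket = 1*1 = 1, Cap = 1*1 = 1, Hub = 1*1 = 1.
Iteration 2: components of {Bracket,Cap,Hub} -> Housing = 1*5 = 5, Plate = 1*2 = 2, Shaft = 1*1 = 1.
Iteration 3: components of {Housing,Plate,Shaft} -> Arm = 2*5 = 10, Cover = 2*2 = 4, Gizmo = 1*5 = 5.
Iteration 4: no further components; recursion stops.
Total rows emitted: 10.

10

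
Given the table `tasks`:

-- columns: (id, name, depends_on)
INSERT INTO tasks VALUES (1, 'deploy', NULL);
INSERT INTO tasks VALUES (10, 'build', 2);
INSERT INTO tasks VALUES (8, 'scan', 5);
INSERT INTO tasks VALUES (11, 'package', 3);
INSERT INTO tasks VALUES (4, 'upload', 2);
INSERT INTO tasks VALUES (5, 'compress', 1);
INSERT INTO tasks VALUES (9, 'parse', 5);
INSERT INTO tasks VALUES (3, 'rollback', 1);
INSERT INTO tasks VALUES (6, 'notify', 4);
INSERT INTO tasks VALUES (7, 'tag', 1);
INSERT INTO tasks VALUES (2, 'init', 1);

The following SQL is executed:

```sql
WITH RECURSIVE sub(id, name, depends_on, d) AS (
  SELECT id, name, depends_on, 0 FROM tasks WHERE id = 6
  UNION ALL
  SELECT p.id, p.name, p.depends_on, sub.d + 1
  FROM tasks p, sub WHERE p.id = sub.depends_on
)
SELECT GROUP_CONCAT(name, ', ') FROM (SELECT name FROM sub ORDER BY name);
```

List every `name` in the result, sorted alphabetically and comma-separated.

Base: id=6 (notify), depends_on=4, d 0.
Iteration 1: join on id=4 -> upload (id 4, depends_on=2, d 1).
Iteration 2: join on id=2 -> init (id 2, depends_on=1, d 2).
Iteration 3: join on id=1 -> deploy (id 1, depends_on=NULL, d 3).
Iteration 4: depends_on is NULL; no match; recursion stops.

deploy, init, notify, upload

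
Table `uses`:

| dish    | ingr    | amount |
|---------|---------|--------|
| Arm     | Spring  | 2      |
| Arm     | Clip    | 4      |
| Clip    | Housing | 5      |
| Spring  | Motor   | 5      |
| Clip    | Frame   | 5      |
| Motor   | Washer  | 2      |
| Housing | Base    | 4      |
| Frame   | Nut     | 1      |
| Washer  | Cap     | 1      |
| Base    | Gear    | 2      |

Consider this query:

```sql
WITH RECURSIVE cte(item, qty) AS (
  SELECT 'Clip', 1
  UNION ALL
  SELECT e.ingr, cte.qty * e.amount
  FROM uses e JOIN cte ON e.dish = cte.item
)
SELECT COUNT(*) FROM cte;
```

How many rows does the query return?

6

Base: (Clip, qty=1).
Iteration 1: components of {Clip} -> Frame = 1*5 = 5, Housing = 1*5 = 5.
Iteration 2: components of {Frame,Housing} -> Base = 5*4 = 20, Nut = 5*1 = 5.
Iteration 3: components of {Base,Nut} -> Gear = 20*2 = 40.
Iteration 4: no further components; recursion stops.
Total rows emitted: 6.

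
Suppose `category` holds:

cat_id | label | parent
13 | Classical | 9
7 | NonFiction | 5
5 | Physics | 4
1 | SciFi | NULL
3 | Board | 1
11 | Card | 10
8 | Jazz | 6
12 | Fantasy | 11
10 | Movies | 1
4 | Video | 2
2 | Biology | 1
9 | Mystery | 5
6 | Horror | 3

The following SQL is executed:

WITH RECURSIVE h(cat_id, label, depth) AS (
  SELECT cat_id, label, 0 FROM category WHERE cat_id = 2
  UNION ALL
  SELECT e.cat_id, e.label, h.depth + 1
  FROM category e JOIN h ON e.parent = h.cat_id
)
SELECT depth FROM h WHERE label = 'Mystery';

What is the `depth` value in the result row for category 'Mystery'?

3

Base: cat_id=2 (Biology) at depth 0.
Iteration 1: rows with parent in {2} -> Video (id 4, depth 1).
Iteration 2: rows with parent in {4} -> Physics (id 5, depth 2).
Iteration 3: rows with parent in {5} -> NonFiction (id 7, depth 3), Mystery (id 9, depth 3).
Iteration 4: rows with parent in {7,9} -> Classical (id 13, depth 4).
Iteration 5: no rows with parent in {13}; recursion stops.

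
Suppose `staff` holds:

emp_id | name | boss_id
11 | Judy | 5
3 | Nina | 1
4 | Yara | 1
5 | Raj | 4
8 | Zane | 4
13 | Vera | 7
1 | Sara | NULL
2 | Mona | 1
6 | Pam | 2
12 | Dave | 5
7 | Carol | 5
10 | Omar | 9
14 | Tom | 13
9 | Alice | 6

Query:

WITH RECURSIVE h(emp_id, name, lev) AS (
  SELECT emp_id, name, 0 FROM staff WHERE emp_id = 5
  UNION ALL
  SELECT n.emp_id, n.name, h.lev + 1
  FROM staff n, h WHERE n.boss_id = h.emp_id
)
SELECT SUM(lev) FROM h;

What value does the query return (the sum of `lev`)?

Base: emp_id=5 (Raj) at lev 0.
Iteration 1: rows with boss_id in {5} -> Carol (id 7, lev 1), Judy (id 11, lev 1), Dave (id 12, lev 1).
Iteration 2: rows with boss_id in {7,11,12} -> Vera (id 13, lev 2).
Iteration 3: rows with boss_id in {13} -> Tom (id 14, lev 3).
Iteration 4: no rows with boss_id in {14}; recursion stops.
SUM(lev) = 0 + 1 + 1 + 1 + 2 + 3 = 8.

8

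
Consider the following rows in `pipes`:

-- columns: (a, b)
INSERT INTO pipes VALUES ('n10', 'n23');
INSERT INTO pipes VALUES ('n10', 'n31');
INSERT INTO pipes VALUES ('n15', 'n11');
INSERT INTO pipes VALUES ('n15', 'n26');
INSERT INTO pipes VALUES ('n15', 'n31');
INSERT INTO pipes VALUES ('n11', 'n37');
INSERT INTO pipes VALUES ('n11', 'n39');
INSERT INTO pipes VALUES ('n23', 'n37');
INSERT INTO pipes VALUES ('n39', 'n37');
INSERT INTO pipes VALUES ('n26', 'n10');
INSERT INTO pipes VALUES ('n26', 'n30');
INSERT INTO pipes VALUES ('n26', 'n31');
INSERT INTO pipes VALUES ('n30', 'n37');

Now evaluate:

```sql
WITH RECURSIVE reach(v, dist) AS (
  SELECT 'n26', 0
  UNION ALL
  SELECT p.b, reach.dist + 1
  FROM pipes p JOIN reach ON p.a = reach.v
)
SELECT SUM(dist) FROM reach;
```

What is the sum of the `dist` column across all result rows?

12

Base: (n26, dist=0).
Iteration 1: edges from {n26} -> (n10, dist=1), (n30, dist=1), (n31, dist=1).
Iteration 2: edges from {n10,n30,n31} -> (n23, dist=2), (n31, dist=2), (n37, dist=2).
Iteration 3: edges from {n23,n31,n37} -> (n37, dist=3).
Iteration 4: no outgoing edges from {n37}; recursion stops.
SUM(dist) = 0 + 1 + 1 + 1 + 2 + 2 + 2 + 3 = 12.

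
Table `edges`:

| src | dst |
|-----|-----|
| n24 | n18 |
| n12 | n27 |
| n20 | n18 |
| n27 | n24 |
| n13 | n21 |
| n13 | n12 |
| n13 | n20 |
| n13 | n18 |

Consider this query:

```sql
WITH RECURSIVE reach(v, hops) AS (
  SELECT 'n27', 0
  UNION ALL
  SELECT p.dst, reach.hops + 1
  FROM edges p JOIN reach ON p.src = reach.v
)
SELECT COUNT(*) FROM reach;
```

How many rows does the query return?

Base: (n27, hops=0).
Iteration 1: edges from {n27} -> (n24, hops=1).
Iteration 2: edges from {n24} -> (n18, hops=2).
Iteration 3: no outgoing edges from {n18}; recursion stops.
Total rows emitted: 3.

3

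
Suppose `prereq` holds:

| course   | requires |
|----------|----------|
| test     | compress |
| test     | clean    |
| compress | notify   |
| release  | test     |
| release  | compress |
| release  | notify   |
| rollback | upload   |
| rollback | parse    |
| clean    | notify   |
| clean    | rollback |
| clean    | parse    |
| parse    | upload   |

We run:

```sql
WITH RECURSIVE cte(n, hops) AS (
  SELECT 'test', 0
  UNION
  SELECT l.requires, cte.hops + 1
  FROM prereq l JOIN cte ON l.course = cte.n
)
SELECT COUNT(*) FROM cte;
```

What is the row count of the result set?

Base: (test, hops=0).
Iteration 1: edges from {test} -> (clean, hops=1), (compress, hops=1).
Iteration 2: edges from {clean,compress} -> (notify, hops=2), (parse, hops=2), (rollback, hops=2). [UNION drops 1 duplicate row(s)]
Iteration 3: edges from {notify,parse,rollback} -> (parse, hops=3), (upload, hops=3). [UNION drops 1 duplicate row(s)]
Iteration 4: edges from {parse,upload} -> (upload, hops=4).
Iteration 5: no outgoing edges from {upload}; recursion stops.
Total rows emitted: 9.

9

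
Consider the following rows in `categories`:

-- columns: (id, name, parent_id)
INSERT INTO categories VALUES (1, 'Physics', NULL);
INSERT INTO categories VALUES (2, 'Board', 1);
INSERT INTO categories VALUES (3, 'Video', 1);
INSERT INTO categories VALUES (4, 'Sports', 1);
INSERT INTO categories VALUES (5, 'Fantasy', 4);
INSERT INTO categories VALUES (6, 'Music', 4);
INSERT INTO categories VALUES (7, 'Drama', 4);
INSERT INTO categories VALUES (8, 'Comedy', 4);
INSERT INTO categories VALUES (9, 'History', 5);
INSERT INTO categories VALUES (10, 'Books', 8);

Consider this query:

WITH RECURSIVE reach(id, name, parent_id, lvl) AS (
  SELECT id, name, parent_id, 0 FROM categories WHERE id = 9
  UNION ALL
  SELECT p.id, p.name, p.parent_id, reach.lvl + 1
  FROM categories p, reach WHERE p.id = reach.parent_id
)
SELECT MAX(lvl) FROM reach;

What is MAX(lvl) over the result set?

Base: id=9 (History), parent_id=5, lvl 0.
Iteration 1: join on id=5 -> Fantasy (id 5, parent_id=4, lvl 1).
Iteration 2: join on id=4 -> Sports (id 4, parent_id=1, lvl 2).
Iteration 3: join on id=1 -> Physics (id 1, parent_id=NULL, lvl 3).
Iteration 4: parent_id is NULL; no match; recursion stops.
lvl values: 0, 1, 2, 3; the maximum is 3.

3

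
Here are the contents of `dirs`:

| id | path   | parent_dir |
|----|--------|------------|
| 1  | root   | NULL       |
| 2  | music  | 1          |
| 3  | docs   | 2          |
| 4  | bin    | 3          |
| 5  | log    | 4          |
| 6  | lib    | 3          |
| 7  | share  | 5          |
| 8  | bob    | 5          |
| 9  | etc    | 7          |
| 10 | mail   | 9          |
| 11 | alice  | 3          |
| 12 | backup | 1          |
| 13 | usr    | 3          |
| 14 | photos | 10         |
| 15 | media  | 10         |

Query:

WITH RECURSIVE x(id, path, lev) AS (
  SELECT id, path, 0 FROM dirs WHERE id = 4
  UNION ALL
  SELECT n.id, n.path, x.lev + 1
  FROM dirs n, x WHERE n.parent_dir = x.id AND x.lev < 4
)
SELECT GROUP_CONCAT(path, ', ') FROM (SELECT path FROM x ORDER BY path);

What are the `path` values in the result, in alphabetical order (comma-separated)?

bin, bob, etc, log, mail, share

Base: id=4 (bin) at lev 0.
Iteration 1: rows with parent_dir in {4} -> log (id 5, lev 1).
Iteration 2: rows with parent_dir in {5} -> share (id 7, lev 2), bob (id 8, lev 2).
Iteration 3: rows with parent_dir in {7,8} -> etc (id 9, lev 3).
Iteration 4: rows with parent_dir in {9} -> mail (id 10, lev 4).
Iteration 5: lev < 4 fails for all current rows; recursion stops.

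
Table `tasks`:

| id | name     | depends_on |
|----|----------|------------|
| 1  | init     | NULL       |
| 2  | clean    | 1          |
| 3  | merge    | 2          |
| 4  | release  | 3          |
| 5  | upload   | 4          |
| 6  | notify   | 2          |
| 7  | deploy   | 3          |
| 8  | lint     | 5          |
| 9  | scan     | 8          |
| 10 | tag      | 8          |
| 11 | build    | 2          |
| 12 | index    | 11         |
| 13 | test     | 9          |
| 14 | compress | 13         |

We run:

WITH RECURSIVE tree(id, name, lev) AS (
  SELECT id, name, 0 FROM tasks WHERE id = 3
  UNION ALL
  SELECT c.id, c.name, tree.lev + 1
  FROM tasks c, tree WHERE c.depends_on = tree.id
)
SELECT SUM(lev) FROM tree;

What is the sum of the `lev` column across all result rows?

Base: id=3 (merge) at lev 0.
Iteration 1: rows with depends_on in {3} -> release (id 4, lev 1), deploy (id 7, lev 1).
Iteration 2: rows with depends_on in {4,7} -> upload (id 5, lev 2).
Iteration 3: rows with depends_on in {5} -> lint (id 8, lev 3).
Iteration 4: rows with depends_on in {8} -> scan (id 9, lev 4), tag (id 10, lev 4).
Iteration 5: rows with depends_on in {9,10} -> test (id 13, lev 5).
Iteration 6: rows with depends_on in {13} -> compress (id 14, lev 6).
Iteration 7: no rows with depends_on in {14}; recursion stops.
SUM(lev) = 0 + 1 + 1 + 2 + 3 + 4 + 4 + 5 + 6 = 26.

26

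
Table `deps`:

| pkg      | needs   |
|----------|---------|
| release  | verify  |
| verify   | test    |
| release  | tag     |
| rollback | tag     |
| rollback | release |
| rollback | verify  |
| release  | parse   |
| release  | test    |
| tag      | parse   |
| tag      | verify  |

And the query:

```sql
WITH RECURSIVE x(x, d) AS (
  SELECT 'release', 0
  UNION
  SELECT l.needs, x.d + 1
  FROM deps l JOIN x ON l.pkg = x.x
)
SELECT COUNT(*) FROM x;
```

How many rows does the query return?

9

Base: (release, d=0).
Iteration 1: edges from {release} -> (parse, d=1), (tag, d=1), (test, d=1), (verify, d=1).
Iteration 2: edges from {parse,tag,test,verify} -> (parse, d=2), (test, d=2), (verify, d=2).
Iteration 3: edges from {parse,test,verify} -> (test, d=3).
Iteration 4: no outgoing edges from {test}; recursion stops.
Total rows emitted: 9.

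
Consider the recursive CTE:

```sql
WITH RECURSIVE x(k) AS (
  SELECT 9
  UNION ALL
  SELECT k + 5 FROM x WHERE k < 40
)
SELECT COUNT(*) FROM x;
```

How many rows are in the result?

8

Base: k=9.
Iteration 1: 9 < 40 holds -> k = 9 + 5 = 14.
Iteration 2: 14 < 40 holds -> k = 14 + 5 = 19.
Iteration 3: 19 < 40 holds -> k = 19 + 5 = 24.
Iteration 4: 24 < 40 holds -> k = 24 + 5 = 29.
Iteration 5: 29 < 40 holds -> k = 29 + 5 = 34.
Iteration 6: 34 < 40 holds -> k = 34 + 5 = 39.
Iteration 7: 39 < 40 holds -> k = 39 + 5 = 44.
Iteration 8: 44 < 40 fails; recursion stops.
Total rows emitted: 8.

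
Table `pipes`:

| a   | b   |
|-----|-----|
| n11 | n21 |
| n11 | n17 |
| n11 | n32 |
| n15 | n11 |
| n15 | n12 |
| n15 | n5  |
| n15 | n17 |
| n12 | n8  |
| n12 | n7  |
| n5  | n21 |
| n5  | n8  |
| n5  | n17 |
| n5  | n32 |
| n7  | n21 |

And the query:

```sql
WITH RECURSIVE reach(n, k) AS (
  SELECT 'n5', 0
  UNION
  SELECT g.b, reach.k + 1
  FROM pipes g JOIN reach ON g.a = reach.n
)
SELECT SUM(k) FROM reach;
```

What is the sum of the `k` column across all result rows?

Base: (n5, k=0).
Iteration 1: edges from {n5} -> (n17, k=1), (n21, k=1), (n32, k=1), (n8, k=1).
Iteration 2: no outgoing edges from {n17,n21,n32,n8}; recursion stops.
SUM(k) = 0 + 1 + 1 + 1 + 1 = 4.

4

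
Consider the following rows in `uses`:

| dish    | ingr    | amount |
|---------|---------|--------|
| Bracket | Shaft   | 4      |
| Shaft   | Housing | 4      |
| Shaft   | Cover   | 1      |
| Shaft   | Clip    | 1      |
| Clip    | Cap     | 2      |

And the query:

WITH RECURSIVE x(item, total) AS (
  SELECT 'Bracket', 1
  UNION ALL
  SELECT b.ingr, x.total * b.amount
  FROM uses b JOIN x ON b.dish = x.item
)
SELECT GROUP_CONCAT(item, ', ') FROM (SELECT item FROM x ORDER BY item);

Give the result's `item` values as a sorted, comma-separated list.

Bracket, Cap, Clip, Cover, Housing, Shaft

Base: (Bracket, total=1).
Iteration 1: components of {Bracket} -> Shaft = 1*4 = 4.
Iteration 2: components of {Shaft} -> Clip = 4*1 = 4, Cover = 4*1 = 4, Housing = 4*4 = 16.
Iteration 3: components of {Clip,Cover,Housing} -> Cap = 4*2 = 8.
Iteration 4: no further components; recursion stops.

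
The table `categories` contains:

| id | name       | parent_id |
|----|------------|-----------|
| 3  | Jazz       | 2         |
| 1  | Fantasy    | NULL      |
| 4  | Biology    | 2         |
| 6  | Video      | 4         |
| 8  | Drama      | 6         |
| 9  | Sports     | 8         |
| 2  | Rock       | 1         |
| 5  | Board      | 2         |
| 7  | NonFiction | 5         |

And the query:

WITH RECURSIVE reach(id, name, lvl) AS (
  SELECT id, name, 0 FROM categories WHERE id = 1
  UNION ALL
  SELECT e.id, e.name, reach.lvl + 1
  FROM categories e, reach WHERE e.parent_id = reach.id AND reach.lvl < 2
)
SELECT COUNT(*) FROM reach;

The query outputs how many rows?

Base: id=1 (Fantasy) at lvl 0.
Iteration 1: rows with parent_id in {1} -> Rock (id 2, lvl 1).
Iteration 2: rows with parent_id in {2} -> Jazz (id 3, lvl 2), Biology (id 4, lvl 2), Board (id 5, lvl 2).
Iteration 3: lvl < 2 fails for all current rows; recursion stops.
Total rows emitted: 5.

5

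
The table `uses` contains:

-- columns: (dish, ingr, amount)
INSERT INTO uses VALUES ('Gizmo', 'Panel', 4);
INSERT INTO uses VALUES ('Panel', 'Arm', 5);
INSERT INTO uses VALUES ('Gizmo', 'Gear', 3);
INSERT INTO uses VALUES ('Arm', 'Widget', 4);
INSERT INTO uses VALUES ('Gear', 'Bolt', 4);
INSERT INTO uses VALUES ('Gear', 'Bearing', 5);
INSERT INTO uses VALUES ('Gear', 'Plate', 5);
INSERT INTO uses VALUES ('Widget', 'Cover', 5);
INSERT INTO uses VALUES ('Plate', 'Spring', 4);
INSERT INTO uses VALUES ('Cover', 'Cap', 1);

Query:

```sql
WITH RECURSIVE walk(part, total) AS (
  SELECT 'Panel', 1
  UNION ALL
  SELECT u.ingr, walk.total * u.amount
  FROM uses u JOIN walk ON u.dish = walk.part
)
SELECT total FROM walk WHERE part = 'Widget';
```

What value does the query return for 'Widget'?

Base: (Panel, total=1).
Iteration 1: components of {Panel} -> Arm = 1*5 = 5.
Iteration 2: components of {Arm} -> Widget = 5*4 = 20.
Iteration 3: components of {Widget} -> Cover = 20*5 = 100.
Iteration 4: components of {Cover} -> Cap = 100*1 = 100.
Iteration 5: no further components; recursion stops.

20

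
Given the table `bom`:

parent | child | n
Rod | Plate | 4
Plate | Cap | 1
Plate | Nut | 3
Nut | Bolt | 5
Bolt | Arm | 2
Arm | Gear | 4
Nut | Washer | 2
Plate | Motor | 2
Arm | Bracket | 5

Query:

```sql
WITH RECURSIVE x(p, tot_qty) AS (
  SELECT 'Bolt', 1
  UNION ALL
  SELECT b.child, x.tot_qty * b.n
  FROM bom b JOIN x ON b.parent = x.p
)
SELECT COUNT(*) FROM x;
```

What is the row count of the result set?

4

Base: (Bolt, tot_qty=1).
Iteration 1: components of {Bolt} -> Arm = 1*2 = 2.
Iteration 2: components of {Arm} -> Bracket = 2*5 = 10, Gear = 2*4 = 8.
Iteration 3: no further components; recursion stops.
Total rows emitted: 4.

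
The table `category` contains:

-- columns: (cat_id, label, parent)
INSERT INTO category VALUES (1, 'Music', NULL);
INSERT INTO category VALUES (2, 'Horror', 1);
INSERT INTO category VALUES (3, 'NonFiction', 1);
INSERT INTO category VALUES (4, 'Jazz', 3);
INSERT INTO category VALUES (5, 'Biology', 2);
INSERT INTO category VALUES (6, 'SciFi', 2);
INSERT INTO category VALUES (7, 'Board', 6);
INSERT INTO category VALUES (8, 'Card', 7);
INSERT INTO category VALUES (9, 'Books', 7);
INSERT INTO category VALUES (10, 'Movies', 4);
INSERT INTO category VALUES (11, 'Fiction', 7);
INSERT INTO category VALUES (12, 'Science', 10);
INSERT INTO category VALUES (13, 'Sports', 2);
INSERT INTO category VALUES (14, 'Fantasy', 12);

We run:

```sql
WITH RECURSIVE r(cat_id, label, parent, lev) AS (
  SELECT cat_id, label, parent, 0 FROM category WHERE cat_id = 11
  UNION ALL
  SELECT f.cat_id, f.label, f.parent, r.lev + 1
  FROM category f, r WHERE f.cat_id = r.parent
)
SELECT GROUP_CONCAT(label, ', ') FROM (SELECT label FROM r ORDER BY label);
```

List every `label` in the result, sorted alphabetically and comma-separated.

Base: cat_id=11 (Fiction), parent=7, lev 0.
Iteration 1: join on cat_id=7 -> Board (id 7, parent=6, lev 1).
Iteration 2: join on cat_id=6 -> SciFi (id 6, parent=2, lev 2).
Iteration 3: join on cat_id=2 -> Horror (id 2, parent=1, lev 3).
Iteration 4: join on cat_id=1 -> Music (id 1, parent=NULL, lev 4).
Iteration 5: parent is NULL; no match; recursion stops.

Board, Fiction, Horror, Music, SciFi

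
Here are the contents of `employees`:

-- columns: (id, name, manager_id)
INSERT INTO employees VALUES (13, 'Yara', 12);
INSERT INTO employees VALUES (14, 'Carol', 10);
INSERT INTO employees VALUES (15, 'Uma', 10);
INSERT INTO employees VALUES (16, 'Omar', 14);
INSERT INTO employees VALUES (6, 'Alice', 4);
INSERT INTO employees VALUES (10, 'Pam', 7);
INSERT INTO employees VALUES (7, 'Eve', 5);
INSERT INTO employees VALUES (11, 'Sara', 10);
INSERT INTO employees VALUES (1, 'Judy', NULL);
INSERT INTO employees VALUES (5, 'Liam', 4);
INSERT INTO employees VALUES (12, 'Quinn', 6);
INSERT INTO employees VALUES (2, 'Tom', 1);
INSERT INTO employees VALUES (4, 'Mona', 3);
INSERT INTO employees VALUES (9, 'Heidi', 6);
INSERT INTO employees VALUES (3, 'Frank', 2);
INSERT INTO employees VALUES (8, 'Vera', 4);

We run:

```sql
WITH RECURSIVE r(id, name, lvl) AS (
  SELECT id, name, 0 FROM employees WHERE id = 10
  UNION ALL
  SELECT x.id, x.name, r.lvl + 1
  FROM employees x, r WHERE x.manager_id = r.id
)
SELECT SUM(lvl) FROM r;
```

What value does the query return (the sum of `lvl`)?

5

Base: id=10 (Pam) at lvl 0.
Iteration 1: rows with manager_id in {10} -> Sara (id 11, lvl 1), Carol (id 14, lvl 1), Uma (id 15, lvl 1).
Iteration 2: rows with manager_id in {11,14,15} -> Omar (id 16, lvl 2).
Iteration 3: no rows with manager_id in {16}; recursion stops.
SUM(lvl) = 0 + 1 + 1 + 1 + 2 = 5.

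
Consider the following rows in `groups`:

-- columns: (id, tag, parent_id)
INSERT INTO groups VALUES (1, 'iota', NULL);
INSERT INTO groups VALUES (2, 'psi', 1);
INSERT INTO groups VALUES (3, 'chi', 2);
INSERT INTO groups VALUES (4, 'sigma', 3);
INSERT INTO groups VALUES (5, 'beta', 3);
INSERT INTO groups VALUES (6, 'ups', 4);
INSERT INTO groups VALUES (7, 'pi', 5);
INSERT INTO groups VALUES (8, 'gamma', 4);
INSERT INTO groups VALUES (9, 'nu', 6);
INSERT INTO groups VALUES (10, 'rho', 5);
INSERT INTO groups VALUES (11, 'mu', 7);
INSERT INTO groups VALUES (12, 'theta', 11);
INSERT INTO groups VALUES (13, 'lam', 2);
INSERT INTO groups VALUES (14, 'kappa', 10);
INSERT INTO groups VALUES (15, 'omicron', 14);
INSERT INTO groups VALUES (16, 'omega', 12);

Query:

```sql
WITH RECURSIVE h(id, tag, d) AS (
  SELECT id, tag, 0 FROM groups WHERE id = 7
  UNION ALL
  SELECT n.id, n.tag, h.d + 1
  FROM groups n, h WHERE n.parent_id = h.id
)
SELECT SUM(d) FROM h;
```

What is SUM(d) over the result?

6

Base: id=7 (pi) at d 0.
Iteration 1: rows with parent_id in {7} -> mu (id 11, d 1).
Iteration 2: rows with parent_id in {11} -> theta (id 12, d 2).
Iteration 3: rows with parent_id in {12} -> omega (id 16, d 3).
Iteration 4: no rows with parent_id in {16}; recursion stops.
SUM(d) = 0 + 1 + 2 + 3 = 6.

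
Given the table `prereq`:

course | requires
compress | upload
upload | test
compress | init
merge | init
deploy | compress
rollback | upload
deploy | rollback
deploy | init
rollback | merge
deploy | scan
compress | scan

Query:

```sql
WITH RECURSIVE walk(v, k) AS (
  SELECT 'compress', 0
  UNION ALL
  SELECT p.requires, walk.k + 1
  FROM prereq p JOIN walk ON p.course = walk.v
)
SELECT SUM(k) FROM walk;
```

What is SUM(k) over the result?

5

Base: (compress, k=0).
Iteration 1: edges from {compress} -> (init, k=1), (scan, k=1), (upload, k=1).
Iteration 2: edges from {init,scan,upload} -> (test, k=2).
Iteration 3: no outgoing edges from {test}; recursion stops.
SUM(k) = 0 + 1 + 1 + 1 + 2 = 5.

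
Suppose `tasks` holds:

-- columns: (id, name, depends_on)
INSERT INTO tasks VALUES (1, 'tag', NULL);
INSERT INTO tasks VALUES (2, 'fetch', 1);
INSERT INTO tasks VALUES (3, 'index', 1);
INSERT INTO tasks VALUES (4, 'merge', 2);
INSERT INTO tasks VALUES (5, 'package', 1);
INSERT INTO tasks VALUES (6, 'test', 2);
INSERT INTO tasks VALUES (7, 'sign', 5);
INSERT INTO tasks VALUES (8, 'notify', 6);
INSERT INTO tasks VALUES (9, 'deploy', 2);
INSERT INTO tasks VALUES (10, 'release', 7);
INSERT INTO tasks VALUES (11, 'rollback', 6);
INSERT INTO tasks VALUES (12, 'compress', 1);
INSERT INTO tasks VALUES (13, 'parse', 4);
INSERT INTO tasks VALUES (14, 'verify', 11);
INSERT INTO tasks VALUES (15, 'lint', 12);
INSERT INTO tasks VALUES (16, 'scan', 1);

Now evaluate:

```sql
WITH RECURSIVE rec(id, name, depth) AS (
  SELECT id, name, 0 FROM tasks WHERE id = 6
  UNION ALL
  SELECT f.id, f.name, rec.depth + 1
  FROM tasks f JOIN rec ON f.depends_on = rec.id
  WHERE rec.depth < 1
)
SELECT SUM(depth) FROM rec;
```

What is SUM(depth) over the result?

2

Base: id=6 (test) at depth 0.
Iteration 1: rows with depends_on in {6} -> notify (id 8, depth 1), rollback (id 11, depth 1).
Iteration 2: depth < 1 fails for all current rows; recursion stops.
SUM(depth) = 0 + 1 + 1 = 2.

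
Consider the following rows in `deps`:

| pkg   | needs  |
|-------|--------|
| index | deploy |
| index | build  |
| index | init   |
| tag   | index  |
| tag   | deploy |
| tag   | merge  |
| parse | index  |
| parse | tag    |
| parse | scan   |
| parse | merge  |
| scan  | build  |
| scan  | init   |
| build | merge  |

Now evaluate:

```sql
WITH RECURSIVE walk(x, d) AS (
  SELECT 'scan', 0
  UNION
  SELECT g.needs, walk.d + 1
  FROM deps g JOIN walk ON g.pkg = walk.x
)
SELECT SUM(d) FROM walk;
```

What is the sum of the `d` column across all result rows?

4

Base: (scan, d=0).
Iteration 1: edges from {scan} -> (build, d=1), (init, d=1).
Iteration 2: edges from {build,init} -> (merge, d=2).
Iteration 3: no outgoing edges from {merge}; recursion stops.
SUM(d) = 0 + 1 + 1 + 2 = 4.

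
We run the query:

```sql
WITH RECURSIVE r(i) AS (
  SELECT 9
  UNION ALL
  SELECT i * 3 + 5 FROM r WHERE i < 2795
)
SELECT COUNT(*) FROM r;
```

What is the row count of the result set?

7

Base: i=9.
Iteration 1: 9 < 2795 holds -> i = 9 * 3 + 5 = 32.
Iteration 2: 32 < 2795 holds -> i = 32 * 3 + 5 = 101.
Iteration 3: 101 < 2795 holds -> i = 101 * 3 + 5 = 308.
Iteration 4: 308 < 2795 holds -> i = 308 * 3 + 5 = 929.
Iteration 5: 929 < 2795 holds -> i = 929 * 3 + 5 = 2792.
Iteration 6: 2792 < 2795 holds -> i = 2792 * 3 + 5 = 8381.
Iteration 7: 8381 < 2795 fails; recursion stops.
Total rows emitted: 7.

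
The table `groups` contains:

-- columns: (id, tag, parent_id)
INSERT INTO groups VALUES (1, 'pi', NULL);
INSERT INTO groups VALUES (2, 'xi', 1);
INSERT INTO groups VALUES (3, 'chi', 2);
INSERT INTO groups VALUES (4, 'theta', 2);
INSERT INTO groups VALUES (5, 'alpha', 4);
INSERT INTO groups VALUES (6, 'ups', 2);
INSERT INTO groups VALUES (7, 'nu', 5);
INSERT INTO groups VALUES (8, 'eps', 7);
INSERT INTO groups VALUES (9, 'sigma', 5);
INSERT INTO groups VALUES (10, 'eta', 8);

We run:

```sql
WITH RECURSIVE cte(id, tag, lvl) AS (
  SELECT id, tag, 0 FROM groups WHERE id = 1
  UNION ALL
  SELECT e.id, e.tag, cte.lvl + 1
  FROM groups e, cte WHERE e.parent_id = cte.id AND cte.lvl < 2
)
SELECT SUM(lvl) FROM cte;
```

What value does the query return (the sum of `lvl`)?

Base: id=1 (pi) at lvl 0.
Iteration 1: rows with parent_id in {1} -> xi (id 2, lvl 1).
Iteration 2: rows with parent_id in {2} -> chi (id 3, lvl 2), theta (id 4, lvl 2), ups (id 6, lvl 2).
Iteration 3: lvl < 2 fails for all current rows; recursion stops.
SUM(lvl) = 0 + 1 + 2 + 2 + 2 = 7.

7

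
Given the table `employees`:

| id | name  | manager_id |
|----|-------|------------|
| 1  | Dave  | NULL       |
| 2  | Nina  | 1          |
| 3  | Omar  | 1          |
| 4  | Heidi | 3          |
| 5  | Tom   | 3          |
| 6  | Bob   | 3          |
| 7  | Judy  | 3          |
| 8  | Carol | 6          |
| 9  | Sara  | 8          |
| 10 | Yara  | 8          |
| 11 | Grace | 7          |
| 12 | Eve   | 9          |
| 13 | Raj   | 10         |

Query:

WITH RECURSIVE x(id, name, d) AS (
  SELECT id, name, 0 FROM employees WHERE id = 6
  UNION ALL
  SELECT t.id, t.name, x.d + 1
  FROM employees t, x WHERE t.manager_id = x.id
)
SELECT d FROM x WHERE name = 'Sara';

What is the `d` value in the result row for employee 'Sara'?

Base: id=6 (Bob) at d 0.
Iteration 1: rows with manager_id in {6} -> Carol (id 8, d 1).
Iteration 2: rows with manager_id in {8} -> Sara (id 9, d 2), Yara (id 10, d 2).
Iteration 3: rows with manager_id in {9,10} -> Eve (id 12, d 3), Raj (id 13, d 3).
Iteration 4: no rows with manager_id in {12,13}; recursion stops.

2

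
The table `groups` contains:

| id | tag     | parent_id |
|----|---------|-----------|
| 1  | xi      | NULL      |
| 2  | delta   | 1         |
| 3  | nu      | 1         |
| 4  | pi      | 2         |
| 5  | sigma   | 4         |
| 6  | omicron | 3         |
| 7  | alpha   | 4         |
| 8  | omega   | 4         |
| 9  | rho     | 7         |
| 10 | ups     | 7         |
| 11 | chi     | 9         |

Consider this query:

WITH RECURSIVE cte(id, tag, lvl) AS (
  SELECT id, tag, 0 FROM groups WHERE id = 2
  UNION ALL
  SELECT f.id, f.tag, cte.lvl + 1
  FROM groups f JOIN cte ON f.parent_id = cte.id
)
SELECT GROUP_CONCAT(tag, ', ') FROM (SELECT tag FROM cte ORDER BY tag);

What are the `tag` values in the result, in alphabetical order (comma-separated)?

Base: id=2 (delta) at lvl 0.
Iteration 1: rows with parent_id in {2} -> pi (id 4, lvl 1).
Iteration 2: rows with parent_id in {4} -> sigma (id 5, lvl 2), alpha (id 7, lvl 2), omega (id 8, lvl 2).
Iteration 3: rows with parent_id in {5,7,8} -> rho (id 9, lvl 3), ups (id 10, lvl 3).
Iteration 4: rows with parent_id in {9,10} -> chi (id 11, lvl 4).
Iteration 5: no rows with parent_id in {11}; recursion stops.

alpha, chi, delta, omega, pi, rho, sigma, ups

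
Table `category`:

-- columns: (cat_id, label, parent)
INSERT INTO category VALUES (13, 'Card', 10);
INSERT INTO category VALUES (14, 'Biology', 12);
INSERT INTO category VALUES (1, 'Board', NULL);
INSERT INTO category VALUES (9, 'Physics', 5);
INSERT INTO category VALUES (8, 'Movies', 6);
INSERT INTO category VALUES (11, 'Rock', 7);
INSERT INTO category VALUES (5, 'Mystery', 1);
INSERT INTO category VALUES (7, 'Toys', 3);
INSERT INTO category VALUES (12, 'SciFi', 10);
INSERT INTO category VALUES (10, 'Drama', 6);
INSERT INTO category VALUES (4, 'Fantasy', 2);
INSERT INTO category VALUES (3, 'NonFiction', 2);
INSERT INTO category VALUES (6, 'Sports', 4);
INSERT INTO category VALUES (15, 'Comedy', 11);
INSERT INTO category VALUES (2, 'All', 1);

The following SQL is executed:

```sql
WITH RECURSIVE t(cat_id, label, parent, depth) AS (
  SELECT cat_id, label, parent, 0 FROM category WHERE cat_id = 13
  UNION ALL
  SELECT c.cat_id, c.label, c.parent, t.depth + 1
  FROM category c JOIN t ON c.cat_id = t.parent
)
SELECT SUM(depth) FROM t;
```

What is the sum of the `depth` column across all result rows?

Base: cat_id=13 (Card), parent=10, depth 0.
Iteration 1: join on cat_id=10 -> Drama (id 10, parent=6, depth 1).
Iteration 2: join on cat_id=6 -> Sports (id 6, parent=4, depth 2).
Iteration 3: join on cat_id=4 -> Fantasy (id 4, parent=2, depth 3).
Iteration 4: join on cat_id=2 -> All (id 2, parent=1, depth 4).
Iteration 5: join on cat_id=1 -> Board (id 1, parent=NULL, depth 5).
Iteration 6: parent is NULL; no match; recursion stops.
SUM(depth) = 0 + 1 + 2 + 3 + 4 + 5 = 15.

15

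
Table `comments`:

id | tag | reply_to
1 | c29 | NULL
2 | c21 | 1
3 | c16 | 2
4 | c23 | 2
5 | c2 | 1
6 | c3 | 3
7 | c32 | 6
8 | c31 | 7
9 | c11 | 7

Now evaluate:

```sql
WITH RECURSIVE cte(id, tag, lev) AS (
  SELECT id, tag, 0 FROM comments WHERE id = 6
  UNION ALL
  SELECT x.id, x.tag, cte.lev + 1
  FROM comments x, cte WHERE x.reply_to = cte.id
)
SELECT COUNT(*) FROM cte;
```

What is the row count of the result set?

4

Base: id=6 (c3) at lev 0.
Iteration 1: rows with reply_to in {6} -> c32 (id 7, lev 1).
Iteration 2: rows with reply_to in {7} -> c31 (id 8, lev 2), c11 (id 9, lev 2).
Iteration 3: no rows with reply_to in {8,9}; recursion stops.
Total rows emitted: 4.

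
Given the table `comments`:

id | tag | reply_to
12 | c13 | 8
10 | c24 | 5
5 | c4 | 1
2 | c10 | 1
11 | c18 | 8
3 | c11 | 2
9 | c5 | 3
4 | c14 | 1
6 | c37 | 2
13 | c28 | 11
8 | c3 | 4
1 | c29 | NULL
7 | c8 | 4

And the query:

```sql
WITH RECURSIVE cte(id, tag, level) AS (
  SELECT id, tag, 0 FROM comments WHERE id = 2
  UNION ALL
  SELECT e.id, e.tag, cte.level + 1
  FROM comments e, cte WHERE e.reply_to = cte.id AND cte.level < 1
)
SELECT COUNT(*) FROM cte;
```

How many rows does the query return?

3

Base: id=2 (c10) at level 0.
Iteration 1: rows with reply_to in {2} -> c11 (id 3, level 1), c37 (id 6, level 1).
Iteration 2: level < 1 fails for all current rows; recursion stops.
Total rows emitted: 3.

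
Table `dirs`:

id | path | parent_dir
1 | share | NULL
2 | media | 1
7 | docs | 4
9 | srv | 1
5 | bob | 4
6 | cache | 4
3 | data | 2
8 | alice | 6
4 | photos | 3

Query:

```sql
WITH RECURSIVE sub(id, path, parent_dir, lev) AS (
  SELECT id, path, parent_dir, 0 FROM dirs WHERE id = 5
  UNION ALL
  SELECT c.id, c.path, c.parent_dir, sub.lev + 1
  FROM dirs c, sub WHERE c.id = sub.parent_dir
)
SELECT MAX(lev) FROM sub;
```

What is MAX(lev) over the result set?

Base: id=5 (bob), parent_dir=4, lev 0.
Iteration 1: join on id=4 -> photos (id 4, parent_dir=3, lev 1).
Iteration 2: join on id=3 -> data (id 3, parent_dir=2, lev 2).
Iteration 3: join on id=2 -> media (id 2, parent_dir=1, lev 3).
Iteration 4: join on id=1 -> share (id 1, parent_dir=NULL, lev 4).
Iteration 5: parent_dir is NULL; no match; recursion stops.
lev values: 0, 1, 2, 3, 4; the maximum is 4.

4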